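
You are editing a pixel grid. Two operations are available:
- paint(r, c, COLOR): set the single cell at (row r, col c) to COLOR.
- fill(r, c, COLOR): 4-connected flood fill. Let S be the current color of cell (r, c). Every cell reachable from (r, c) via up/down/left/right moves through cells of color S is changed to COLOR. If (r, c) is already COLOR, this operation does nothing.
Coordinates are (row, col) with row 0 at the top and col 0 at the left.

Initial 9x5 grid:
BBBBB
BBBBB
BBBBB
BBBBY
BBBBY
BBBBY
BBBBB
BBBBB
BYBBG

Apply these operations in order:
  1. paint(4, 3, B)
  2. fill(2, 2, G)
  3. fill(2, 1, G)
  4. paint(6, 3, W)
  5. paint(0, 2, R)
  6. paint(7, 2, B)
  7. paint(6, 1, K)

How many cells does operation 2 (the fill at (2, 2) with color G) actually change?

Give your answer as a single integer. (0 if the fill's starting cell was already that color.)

Answer: 40

Derivation:
After op 1 paint(4,3,B):
BBBBB
BBBBB
BBBBB
BBBBY
BBBBY
BBBBY
BBBBB
BBBBB
BYBBG
After op 2 fill(2,2,G) [40 cells changed]:
GGGGG
GGGGG
GGGGG
GGGGY
GGGGY
GGGGY
GGGGG
GGGGG
GYGGG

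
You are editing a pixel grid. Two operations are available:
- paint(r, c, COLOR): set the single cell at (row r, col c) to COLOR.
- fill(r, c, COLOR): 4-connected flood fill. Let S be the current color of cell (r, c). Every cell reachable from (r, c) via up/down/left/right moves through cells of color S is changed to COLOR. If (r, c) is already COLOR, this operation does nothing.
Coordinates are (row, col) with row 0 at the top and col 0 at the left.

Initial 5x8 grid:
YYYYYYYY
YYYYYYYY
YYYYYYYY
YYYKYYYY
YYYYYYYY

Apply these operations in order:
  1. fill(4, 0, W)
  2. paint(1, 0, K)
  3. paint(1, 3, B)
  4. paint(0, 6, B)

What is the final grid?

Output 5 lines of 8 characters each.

Answer: WWWWWWBW
KWWBWWWW
WWWWWWWW
WWWKWWWW
WWWWWWWW

Derivation:
After op 1 fill(4,0,W) [39 cells changed]:
WWWWWWWW
WWWWWWWW
WWWWWWWW
WWWKWWWW
WWWWWWWW
After op 2 paint(1,0,K):
WWWWWWWW
KWWWWWWW
WWWWWWWW
WWWKWWWW
WWWWWWWW
After op 3 paint(1,3,B):
WWWWWWWW
KWWBWWWW
WWWWWWWW
WWWKWWWW
WWWWWWWW
After op 4 paint(0,6,B):
WWWWWWBW
KWWBWWWW
WWWWWWWW
WWWKWWWW
WWWWWWWW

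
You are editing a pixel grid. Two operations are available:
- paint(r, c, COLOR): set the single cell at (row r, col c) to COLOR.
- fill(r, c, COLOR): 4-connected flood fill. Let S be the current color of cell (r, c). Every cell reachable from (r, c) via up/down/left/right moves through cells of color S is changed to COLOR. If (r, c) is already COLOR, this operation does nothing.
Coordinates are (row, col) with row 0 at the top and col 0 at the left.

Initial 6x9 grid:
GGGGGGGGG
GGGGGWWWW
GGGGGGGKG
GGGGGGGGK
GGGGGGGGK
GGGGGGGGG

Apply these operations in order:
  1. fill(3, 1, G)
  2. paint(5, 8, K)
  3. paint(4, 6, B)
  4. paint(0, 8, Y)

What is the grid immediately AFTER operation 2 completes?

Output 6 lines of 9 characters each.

After op 1 fill(3,1,G) [0 cells changed]:
GGGGGGGGG
GGGGGWWWW
GGGGGGGKG
GGGGGGGGK
GGGGGGGGK
GGGGGGGGG
After op 2 paint(5,8,K):
GGGGGGGGG
GGGGGWWWW
GGGGGGGKG
GGGGGGGGK
GGGGGGGGK
GGGGGGGGK

Answer: GGGGGGGGG
GGGGGWWWW
GGGGGGGKG
GGGGGGGGK
GGGGGGGGK
GGGGGGGGK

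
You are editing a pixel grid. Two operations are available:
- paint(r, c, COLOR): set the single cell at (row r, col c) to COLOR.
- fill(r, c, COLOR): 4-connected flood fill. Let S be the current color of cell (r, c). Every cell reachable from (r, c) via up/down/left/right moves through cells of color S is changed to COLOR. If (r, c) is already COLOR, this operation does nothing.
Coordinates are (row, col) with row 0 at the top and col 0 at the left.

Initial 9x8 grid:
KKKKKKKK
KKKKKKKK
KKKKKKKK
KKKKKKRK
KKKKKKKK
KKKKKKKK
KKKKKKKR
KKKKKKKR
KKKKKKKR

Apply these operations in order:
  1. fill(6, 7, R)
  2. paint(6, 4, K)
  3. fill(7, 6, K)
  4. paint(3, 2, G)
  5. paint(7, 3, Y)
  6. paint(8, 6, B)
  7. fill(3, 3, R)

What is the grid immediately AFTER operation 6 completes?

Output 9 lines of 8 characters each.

Answer: KKKKKKKK
KKKKKKKK
KKKKKKKK
KKGKKKRK
KKKKKKKK
KKKKKKKK
KKKKKKKR
KKKYKKKR
KKKKKKBR

Derivation:
After op 1 fill(6,7,R) [0 cells changed]:
KKKKKKKK
KKKKKKKK
KKKKKKKK
KKKKKKRK
KKKKKKKK
KKKKKKKK
KKKKKKKR
KKKKKKKR
KKKKKKKR
After op 2 paint(6,4,K):
KKKKKKKK
KKKKKKKK
KKKKKKKK
KKKKKKRK
KKKKKKKK
KKKKKKKK
KKKKKKKR
KKKKKKKR
KKKKKKKR
After op 3 fill(7,6,K) [0 cells changed]:
KKKKKKKK
KKKKKKKK
KKKKKKKK
KKKKKKRK
KKKKKKKK
KKKKKKKK
KKKKKKKR
KKKKKKKR
KKKKKKKR
After op 4 paint(3,2,G):
KKKKKKKK
KKKKKKKK
KKKKKKKK
KKGKKKRK
KKKKKKKK
KKKKKKKK
KKKKKKKR
KKKKKKKR
KKKKKKKR
After op 5 paint(7,3,Y):
KKKKKKKK
KKKKKKKK
KKKKKKKK
KKGKKKRK
KKKKKKKK
KKKKKKKK
KKKKKKKR
KKKYKKKR
KKKKKKKR
After op 6 paint(8,6,B):
KKKKKKKK
KKKKKKKK
KKKKKKKK
KKGKKKRK
KKKKKKKK
KKKKKKKK
KKKKKKKR
KKKYKKKR
KKKKKKBR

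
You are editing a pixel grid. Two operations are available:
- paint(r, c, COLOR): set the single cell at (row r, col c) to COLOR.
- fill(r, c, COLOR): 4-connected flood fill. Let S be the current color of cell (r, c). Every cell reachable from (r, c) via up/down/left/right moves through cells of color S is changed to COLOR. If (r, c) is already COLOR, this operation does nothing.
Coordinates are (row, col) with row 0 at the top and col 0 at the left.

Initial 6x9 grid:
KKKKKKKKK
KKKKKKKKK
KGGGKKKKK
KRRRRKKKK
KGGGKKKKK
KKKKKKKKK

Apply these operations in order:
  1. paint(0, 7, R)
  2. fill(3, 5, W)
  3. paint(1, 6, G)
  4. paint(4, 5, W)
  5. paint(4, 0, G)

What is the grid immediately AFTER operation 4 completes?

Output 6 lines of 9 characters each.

Answer: WWWWWWWRW
WWWWWWGWW
WGGGWWWWW
WRRRRWWWW
WGGGWWWWW
WWWWWWWWW

Derivation:
After op 1 paint(0,7,R):
KKKKKKKRK
KKKKKKKKK
KGGGKKKKK
KRRRRKKKK
KGGGKKKKK
KKKKKKKKK
After op 2 fill(3,5,W) [43 cells changed]:
WWWWWWWRW
WWWWWWWWW
WGGGWWWWW
WRRRRWWWW
WGGGWWWWW
WWWWWWWWW
After op 3 paint(1,6,G):
WWWWWWWRW
WWWWWWGWW
WGGGWWWWW
WRRRRWWWW
WGGGWWWWW
WWWWWWWWW
After op 4 paint(4,5,W):
WWWWWWWRW
WWWWWWGWW
WGGGWWWWW
WRRRRWWWW
WGGGWWWWW
WWWWWWWWW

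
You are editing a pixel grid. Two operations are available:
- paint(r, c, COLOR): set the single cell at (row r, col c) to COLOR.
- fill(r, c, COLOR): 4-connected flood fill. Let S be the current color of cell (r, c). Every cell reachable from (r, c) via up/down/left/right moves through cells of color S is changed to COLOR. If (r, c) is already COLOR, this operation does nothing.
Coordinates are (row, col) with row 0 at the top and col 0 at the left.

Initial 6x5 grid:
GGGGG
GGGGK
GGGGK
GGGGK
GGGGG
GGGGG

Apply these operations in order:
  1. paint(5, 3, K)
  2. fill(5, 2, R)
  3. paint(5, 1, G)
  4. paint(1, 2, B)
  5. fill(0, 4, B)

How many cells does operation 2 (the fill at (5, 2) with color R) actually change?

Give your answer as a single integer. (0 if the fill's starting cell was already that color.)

After op 1 paint(5,3,K):
GGGGG
GGGGK
GGGGK
GGGGK
GGGGG
GGGKG
After op 2 fill(5,2,R) [26 cells changed]:
RRRRR
RRRRK
RRRRK
RRRRK
RRRRR
RRRKR

Answer: 26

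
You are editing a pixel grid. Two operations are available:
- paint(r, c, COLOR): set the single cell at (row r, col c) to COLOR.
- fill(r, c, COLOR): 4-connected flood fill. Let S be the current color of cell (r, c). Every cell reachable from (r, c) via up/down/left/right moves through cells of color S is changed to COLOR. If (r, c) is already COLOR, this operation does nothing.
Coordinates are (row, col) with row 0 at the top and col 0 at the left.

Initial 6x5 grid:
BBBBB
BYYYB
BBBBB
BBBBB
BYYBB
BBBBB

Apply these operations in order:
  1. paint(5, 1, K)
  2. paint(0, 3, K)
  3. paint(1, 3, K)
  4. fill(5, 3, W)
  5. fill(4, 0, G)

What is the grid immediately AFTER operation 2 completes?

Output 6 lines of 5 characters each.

Answer: BBBKB
BYYYB
BBBBB
BBBBB
BYYBB
BKBBB

Derivation:
After op 1 paint(5,1,K):
BBBBB
BYYYB
BBBBB
BBBBB
BYYBB
BKBBB
After op 2 paint(0,3,K):
BBBKB
BYYYB
BBBBB
BBBBB
BYYBB
BKBBB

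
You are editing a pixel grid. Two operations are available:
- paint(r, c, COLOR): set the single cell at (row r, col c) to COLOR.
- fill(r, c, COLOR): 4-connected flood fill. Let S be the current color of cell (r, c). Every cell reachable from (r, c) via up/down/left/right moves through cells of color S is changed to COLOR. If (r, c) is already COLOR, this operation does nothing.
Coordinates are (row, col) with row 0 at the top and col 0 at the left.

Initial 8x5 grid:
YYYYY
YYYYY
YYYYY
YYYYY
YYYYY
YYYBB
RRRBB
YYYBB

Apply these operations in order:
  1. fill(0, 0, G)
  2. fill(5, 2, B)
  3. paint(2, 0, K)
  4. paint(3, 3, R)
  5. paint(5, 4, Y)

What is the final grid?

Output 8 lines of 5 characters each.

After op 1 fill(0,0,G) [28 cells changed]:
GGGGG
GGGGG
GGGGG
GGGGG
GGGGG
GGGBB
RRRBB
YYYBB
After op 2 fill(5,2,B) [28 cells changed]:
BBBBB
BBBBB
BBBBB
BBBBB
BBBBB
BBBBB
RRRBB
YYYBB
After op 3 paint(2,0,K):
BBBBB
BBBBB
KBBBB
BBBBB
BBBBB
BBBBB
RRRBB
YYYBB
After op 4 paint(3,3,R):
BBBBB
BBBBB
KBBBB
BBBRB
BBBBB
BBBBB
RRRBB
YYYBB
After op 5 paint(5,4,Y):
BBBBB
BBBBB
KBBBB
BBBRB
BBBBB
BBBBY
RRRBB
YYYBB

Answer: BBBBB
BBBBB
KBBBB
BBBRB
BBBBB
BBBBY
RRRBB
YYYBB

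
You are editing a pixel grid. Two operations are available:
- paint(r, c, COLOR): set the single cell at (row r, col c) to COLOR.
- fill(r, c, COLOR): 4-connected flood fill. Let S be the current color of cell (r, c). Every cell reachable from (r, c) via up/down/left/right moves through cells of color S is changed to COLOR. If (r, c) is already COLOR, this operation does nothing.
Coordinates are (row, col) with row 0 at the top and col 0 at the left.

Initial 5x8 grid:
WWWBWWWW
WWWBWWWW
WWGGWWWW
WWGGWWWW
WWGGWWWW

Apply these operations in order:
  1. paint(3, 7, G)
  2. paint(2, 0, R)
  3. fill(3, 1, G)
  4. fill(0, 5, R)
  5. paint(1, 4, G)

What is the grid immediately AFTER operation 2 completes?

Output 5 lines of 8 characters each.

Answer: WWWBWWWW
WWWBWWWW
RWGGWWWW
WWGGWWWG
WWGGWWWW

Derivation:
After op 1 paint(3,7,G):
WWWBWWWW
WWWBWWWW
WWGGWWWW
WWGGWWWG
WWGGWWWW
After op 2 paint(2,0,R):
WWWBWWWW
WWWBWWWW
RWGGWWWW
WWGGWWWG
WWGGWWWW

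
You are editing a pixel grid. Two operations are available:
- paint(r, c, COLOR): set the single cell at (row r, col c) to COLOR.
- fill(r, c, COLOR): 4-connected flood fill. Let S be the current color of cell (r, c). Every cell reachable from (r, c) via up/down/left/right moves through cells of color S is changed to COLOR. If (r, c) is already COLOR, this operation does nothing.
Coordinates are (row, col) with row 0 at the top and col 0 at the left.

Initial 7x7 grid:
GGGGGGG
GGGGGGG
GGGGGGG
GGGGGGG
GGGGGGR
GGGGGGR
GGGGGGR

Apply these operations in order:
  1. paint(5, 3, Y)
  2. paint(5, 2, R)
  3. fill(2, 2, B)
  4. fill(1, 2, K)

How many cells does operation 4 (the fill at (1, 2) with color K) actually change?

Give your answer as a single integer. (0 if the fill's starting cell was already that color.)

Answer: 44

Derivation:
After op 1 paint(5,3,Y):
GGGGGGG
GGGGGGG
GGGGGGG
GGGGGGG
GGGGGGR
GGGYGGR
GGGGGGR
After op 2 paint(5,2,R):
GGGGGGG
GGGGGGG
GGGGGGG
GGGGGGG
GGGGGGR
GGRYGGR
GGGGGGR
After op 3 fill(2,2,B) [44 cells changed]:
BBBBBBB
BBBBBBB
BBBBBBB
BBBBBBB
BBBBBBR
BBRYBBR
BBBBBBR
After op 4 fill(1,2,K) [44 cells changed]:
KKKKKKK
KKKKKKK
KKKKKKK
KKKKKKK
KKKKKKR
KKRYKKR
KKKKKKR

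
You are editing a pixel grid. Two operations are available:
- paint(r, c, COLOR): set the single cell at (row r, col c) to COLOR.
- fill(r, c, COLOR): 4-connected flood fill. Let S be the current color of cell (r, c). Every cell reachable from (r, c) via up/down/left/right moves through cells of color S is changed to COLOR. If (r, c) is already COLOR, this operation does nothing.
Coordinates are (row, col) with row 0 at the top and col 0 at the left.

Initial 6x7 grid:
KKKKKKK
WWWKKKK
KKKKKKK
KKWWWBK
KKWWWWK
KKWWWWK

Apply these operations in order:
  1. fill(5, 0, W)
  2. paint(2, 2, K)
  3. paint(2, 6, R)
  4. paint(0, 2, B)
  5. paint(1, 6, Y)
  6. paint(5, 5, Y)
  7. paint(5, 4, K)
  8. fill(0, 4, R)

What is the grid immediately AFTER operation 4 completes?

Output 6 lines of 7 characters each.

After op 1 fill(5,0,W) [27 cells changed]:
WWWWWWW
WWWWWWW
WWWWWWW
WWWWWBW
WWWWWWW
WWWWWWW
After op 2 paint(2,2,K):
WWWWWWW
WWWWWWW
WWKWWWW
WWWWWBW
WWWWWWW
WWWWWWW
After op 3 paint(2,6,R):
WWWWWWW
WWWWWWW
WWKWWWR
WWWWWBW
WWWWWWW
WWWWWWW
After op 4 paint(0,2,B):
WWBWWWW
WWWWWWW
WWKWWWR
WWWWWBW
WWWWWWW
WWWWWWW

Answer: WWBWWWW
WWWWWWW
WWKWWWR
WWWWWBW
WWWWWWW
WWWWWWW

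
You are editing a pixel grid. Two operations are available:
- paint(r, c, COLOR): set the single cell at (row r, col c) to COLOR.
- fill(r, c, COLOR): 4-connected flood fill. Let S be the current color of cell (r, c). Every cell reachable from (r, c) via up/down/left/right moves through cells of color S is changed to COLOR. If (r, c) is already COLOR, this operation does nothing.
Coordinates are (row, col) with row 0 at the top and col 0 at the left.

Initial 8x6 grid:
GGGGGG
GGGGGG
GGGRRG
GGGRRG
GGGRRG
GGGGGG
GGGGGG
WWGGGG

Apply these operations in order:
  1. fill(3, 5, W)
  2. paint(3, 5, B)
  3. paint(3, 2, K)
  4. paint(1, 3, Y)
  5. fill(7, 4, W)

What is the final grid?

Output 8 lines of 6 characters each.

Answer: WWWWWW
WWWYWW
WWWRRW
WWKRRB
WWWRRW
WWWWWW
WWWWWW
WWWWWW

Derivation:
After op 1 fill(3,5,W) [40 cells changed]:
WWWWWW
WWWWWW
WWWRRW
WWWRRW
WWWRRW
WWWWWW
WWWWWW
WWWWWW
After op 2 paint(3,5,B):
WWWWWW
WWWWWW
WWWRRW
WWWRRB
WWWRRW
WWWWWW
WWWWWW
WWWWWW
After op 3 paint(3,2,K):
WWWWWW
WWWWWW
WWWRRW
WWKRRB
WWWRRW
WWWWWW
WWWWWW
WWWWWW
After op 4 paint(1,3,Y):
WWWWWW
WWWYWW
WWWRRW
WWKRRB
WWWRRW
WWWWWW
WWWWWW
WWWWWW
After op 5 fill(7,4,W) [0 cells changed]:
WWWWWW
WWWYWW
WWWRRW
WWKRRB
WWWRRW
WWWWWW
WWWWWW
WWWWWW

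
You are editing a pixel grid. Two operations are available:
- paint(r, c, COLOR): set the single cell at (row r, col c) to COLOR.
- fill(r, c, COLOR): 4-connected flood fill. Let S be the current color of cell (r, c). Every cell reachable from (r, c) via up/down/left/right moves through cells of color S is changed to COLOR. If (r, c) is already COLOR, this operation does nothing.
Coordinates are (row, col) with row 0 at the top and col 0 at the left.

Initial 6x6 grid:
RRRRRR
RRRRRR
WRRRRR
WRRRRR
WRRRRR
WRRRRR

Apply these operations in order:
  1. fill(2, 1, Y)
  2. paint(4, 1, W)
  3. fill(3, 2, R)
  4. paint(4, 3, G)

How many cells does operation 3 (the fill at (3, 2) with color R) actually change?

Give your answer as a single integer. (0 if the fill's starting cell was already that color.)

Answer: 31

Derivation:
After op 1 fill(2,1,Y) [32 cells changed]:
YYYYYY
YYYYYY
WYYYYY
WYYYYY
WYYYYY
WYYYYY
After op 2 paint(4,1,W):
YYYYYY
YYYYYY
WYYYYY
WYYYYY
WWYYYY
WYYYYY
After op 3 fill(3,2,R) [31 cells changed]:
RRRRRR
RRRRRR
WRRRRR
WRRRRR
WWRRRR
WRRRRR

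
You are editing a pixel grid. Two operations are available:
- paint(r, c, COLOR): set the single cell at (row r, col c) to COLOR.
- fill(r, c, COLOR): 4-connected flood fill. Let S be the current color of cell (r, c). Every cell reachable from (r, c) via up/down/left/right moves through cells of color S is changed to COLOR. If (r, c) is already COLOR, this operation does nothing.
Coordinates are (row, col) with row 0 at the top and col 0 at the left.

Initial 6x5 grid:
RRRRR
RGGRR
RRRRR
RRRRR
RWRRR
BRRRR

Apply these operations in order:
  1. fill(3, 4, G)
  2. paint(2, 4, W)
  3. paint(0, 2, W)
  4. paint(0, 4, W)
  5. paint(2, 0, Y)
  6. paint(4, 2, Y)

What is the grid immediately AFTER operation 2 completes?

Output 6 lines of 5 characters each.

Answer: GGGGG
GGGGG
GGGGW
GGGGG
GWGGG
BGGGG

Derivation:
After op 1 fill(3,4,G) [26 cells changed]:
GGGGG
GGGGG
GGGGG
GGGGG
GWGGG
BGGGG
After op 2 paint(2,4,W):
GGGGG
GGGGG
GGGGW
GGGGG
GWGGG
BGGGG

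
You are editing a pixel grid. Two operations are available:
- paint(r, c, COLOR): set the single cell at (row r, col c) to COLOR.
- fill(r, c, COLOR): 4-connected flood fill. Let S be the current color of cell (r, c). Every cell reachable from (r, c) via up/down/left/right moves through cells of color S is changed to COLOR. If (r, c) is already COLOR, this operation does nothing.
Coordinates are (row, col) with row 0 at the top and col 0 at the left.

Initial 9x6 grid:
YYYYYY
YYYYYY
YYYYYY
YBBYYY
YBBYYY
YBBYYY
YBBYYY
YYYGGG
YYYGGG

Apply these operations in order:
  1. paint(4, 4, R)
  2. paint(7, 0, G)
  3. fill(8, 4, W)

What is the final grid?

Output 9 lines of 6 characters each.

Answer: YYYYYY
YYYYYY
YYYYYY
YBBYYY
YBBYRY
YBBYYY
YBBYYY
GYYWWW
YYYWWW

Derivation:
After op 1 paint(4,4,R):
YYYYYY
YYYYYY
YYYYYY
YBBYYY
YBBYRY
YBBYYY
YBBYYY
YYYGGG
YYYGGG
After op 2 paint(7,0,G):
YYYYYY
YYYYYY
YYYYYY
YBBYYY
YBBYRY
YBBYYY
YBBYYY
GYYGGG
YYYGGG
After op 3 fill(8,4,W) [6 cells changed]:
YYYYYY
YYYYYY
YYYYYY
YBBYYY
YBBYRY
YBBYYY
YBBYYY
GYYWWW
YYYWWW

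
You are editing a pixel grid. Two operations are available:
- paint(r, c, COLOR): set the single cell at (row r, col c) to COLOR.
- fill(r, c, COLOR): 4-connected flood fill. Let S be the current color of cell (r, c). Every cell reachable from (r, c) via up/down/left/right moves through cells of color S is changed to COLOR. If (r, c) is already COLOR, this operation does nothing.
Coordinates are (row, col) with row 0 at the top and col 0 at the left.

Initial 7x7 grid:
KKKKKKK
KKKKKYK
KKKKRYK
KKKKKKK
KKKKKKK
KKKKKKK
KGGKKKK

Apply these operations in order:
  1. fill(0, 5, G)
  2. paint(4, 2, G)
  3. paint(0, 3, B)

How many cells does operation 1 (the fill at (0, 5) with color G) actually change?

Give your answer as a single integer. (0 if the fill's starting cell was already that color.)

After op 1 fill(0,5,G) [44 cells changed]:
GGGGGGG
GGGGGYG
GGGGRYG
GGGGGGG
GGGGGGG
GGGGGGG
GGGGGGG

Answer: 44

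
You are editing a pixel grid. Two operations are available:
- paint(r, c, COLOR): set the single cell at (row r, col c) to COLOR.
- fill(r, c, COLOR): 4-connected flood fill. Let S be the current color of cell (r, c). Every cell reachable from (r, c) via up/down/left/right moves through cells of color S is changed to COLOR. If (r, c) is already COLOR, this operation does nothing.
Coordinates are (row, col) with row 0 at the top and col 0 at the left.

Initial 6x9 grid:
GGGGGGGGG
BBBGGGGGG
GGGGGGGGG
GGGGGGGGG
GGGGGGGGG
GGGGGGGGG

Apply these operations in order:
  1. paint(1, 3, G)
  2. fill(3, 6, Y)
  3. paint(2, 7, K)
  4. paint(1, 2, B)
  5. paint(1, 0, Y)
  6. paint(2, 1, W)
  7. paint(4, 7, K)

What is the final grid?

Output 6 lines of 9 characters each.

Answer: YYYYYYYYY
YBBYYYYYY
YWYYYYYKY
YYYYYYYYY
YYYYYYYKY
YYYYYYYYY

Derivation:
After op 1 paint(1,3,G):
GGGGGGGGG
BBBGGGGGG
GGGGGGGGG
GGGGGGGGG
GGGGGGGGG
GGGGGGGGG
After op 2 fill(3,6,Y) [51 cells changed]:
YYYYYYYYY
BBBYYYYYY
YYYYYYYYY
YYYYYYYYY
YYYYYYYYY
YYYYYYYYY
After op 3 paint(2,7,K):
YYYYYYYYY
BBBYYYYYY
YYYYYYYKY
YYYYYYYYY
YYYYYYYYY
YYYYYYYYY
After op 4 paint(1,2,B):
YYYYYYYYY
BBBYYYYYY
YYYYYYYKY
YYYYYYYYY
YYYYYYYYY
YYYYYYYYY
After op 5 paint(1,0,Y):
YYYYYYYYY
YBBYYYYYY
YYYYYYYKY
YYYYYYYYY
YYYYYYYYY
YYYYYYYYY
After op 6 paint(2,1,W):
YYYYYYYYY
YBBYYYYYY
YWYYYYYKY
YYYYYYYYY
YYYYYYYYY
YYYYYYYYY
After op 7 paint(4,7,K):
YYYYYYYYY
YBBYYYYYY
YWYYYYYKY
YYYYYYYYY
YYYYYYYKY
YYYYYYYYY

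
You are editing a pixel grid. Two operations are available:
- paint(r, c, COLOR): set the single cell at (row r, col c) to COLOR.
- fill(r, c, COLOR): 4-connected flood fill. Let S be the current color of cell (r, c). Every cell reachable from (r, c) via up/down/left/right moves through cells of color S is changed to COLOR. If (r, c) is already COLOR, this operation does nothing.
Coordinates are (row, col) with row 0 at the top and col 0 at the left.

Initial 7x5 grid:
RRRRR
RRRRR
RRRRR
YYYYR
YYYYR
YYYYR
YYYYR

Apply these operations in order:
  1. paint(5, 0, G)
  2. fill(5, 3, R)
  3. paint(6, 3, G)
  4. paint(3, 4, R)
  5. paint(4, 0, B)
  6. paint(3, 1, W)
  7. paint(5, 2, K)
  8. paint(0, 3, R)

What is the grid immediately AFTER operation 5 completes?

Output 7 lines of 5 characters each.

After op 1 paint(5,0,G):
RRRRR
RRRRR
RRRRR
YYYYR
YYYYR
GYYYR
YYYYR
After op 2 fill(5,3,R) [15 cells changed]:
RRRRR
RRRRR
RRRRR
RRRRR
RRRRR
GRRRR
RRRRR
After op 3 paint(6,3,G):
RRRRR
RRRRR
RRRRR
RRRRR
RRRRR
GRRRR
RRRGR
After op 4 paint(3,4,R):
RRRRR
RRRRR
RRRRR
RRRRR
RRRRR
GRRRR
RRRGR
After op 5 paint(4,0,B):
RRRRR
RRRRR
RRRRR
RRRRR
BRRRR
GRRRR
RRRGR

Answer: RRRRR
RRRRR
RRRRR
RRRRR
BRRRR
GRRRR
RRRGR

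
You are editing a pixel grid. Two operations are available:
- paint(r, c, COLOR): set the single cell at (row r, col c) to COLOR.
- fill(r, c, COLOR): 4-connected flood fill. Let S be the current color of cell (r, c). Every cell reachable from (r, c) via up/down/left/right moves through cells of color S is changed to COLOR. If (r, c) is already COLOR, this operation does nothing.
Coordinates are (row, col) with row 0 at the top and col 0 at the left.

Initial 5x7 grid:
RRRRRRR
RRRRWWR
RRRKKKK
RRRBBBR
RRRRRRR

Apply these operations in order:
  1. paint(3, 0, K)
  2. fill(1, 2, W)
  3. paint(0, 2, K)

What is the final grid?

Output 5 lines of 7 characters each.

After op 1 paint(3,0,K):
RRRRRRR
RRRRWWR
RRRKKKK
KRRBBBR
RRRRRRR
After op 2 fill(1,2,W) [25 cells changed]:
WWWWWWW
WWWWWWW
WWWKKKK
KWWBBBW
WWWWWWW
After op 3 paint(0,2,K):
WWKWWWW
WWWWWWW
WWWKKKK
KWWBBBW
WWWWWWW

Answer: WWKWWWW
WWWWWWW
WWWKKKK
KWWBBBW
WWWWWWW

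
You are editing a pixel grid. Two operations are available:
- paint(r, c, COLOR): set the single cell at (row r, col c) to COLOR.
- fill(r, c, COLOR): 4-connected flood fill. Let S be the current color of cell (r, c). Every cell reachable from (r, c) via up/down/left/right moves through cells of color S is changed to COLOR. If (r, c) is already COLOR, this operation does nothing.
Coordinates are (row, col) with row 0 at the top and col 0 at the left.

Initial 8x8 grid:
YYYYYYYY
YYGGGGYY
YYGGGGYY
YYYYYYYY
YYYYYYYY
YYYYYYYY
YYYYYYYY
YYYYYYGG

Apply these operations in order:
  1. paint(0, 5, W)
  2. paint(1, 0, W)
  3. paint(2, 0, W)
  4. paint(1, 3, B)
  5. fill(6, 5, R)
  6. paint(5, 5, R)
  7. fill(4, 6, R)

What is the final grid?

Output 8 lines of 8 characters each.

After op 1 paint(0,5,W):
YYYYYWYY
YYGGGGYY
YYGGGGYY
YYYYYYYY
YYYYYYYY
YYYYYYYY
YYYYYYYY
YYYYYYGG
After op 2 paint(1,0,W):
YYYYYWYY
WYGGGGYY
YYGGGGYY
YYYYYYYY
YYYYYYYY
YYYYYYYY
YYYYYYYY
YYYYYYGG
After op 3 paint(2,0,W):
YYYYYWYY
WYGGGGYY
WYGGGGYY
YYYYYYYY
YYYYYYYY
YYYYYYYY
YYYYYYYY
YYYYYYGG
After op 4 paint(1,3,B):
YYYYYWYY
WYGBGGYY
WYGGGGYY
YYYYYYYY
YYYYYYYY
YYYYYYYY
YYYYYYYY
YYYYYYGG
After op 5 fill(6,5,R) [51 cells changed]:
RRRRRWRR
WRGBGGRR
WRGGGGRR
RRRRRRRR
RRRRRRRR
RRRRRRRR
RRRRRRRR
RRRRRRGG
After op 6 paint(5,5,R):
RRRRRWRR
WRGBGGRR
WRGGGGRR
RRRRRRRR
RRRRRRRR
RRRRRRRR
RRRRRRRR
RRRRRRGG
After op 7 fill(4,6,R) [0 cells changed]:
RRRRRWRR
WRGBGGRR
WRGGGGRR
RRRRRRRR
RRRRRRRR
RRRRRRRR
RRRRRRRR
RRRRRRGG

Answer: RRRRRWRR
WRGBGGRR
WRGGGGRR
RRRRRRRR
RRRRRRRR
RRRRRRRR
RRRRRRRR
RRRRRRGG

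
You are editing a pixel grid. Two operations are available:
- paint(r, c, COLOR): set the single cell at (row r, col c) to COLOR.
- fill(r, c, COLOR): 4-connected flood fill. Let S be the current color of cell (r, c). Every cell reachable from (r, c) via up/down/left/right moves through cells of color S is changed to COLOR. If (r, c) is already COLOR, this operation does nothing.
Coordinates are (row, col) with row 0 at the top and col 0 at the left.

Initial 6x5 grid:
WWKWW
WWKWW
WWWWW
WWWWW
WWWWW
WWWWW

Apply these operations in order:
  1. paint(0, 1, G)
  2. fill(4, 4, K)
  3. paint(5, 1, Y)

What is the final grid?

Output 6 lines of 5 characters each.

Answer: KGKKK
KKKKK
KKKKK
KKKKK
KKKKK
KYKKK

Derivation:
After op 1 paint(0,1,G):
WGKWW
WWKWW
WWWWW
WWWWW
WWWWW
WWWWW
After op 2 fill(4,4,K) [27 cells changed]:
KGKKK
KKKKK
KKKKK
KKKKK
KKKKK
KKKKK
After op 3 paint(5,1,Y):
KGKKK
KKKKK
KKKKK
KKKKK
KKKKK
KYKKK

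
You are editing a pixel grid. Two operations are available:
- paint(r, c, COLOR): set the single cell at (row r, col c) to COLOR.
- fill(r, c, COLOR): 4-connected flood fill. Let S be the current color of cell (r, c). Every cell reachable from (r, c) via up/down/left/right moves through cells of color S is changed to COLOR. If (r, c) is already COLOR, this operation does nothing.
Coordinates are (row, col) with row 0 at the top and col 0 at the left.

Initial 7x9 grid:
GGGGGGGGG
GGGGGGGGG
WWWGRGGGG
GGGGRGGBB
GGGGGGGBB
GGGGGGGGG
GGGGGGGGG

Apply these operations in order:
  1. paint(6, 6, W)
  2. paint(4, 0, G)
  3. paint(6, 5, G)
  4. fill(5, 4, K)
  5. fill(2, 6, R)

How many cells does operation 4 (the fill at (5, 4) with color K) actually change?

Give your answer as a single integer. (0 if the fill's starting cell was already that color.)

Answer: 53

Derivation:
After op 1 paint(6,6,W):
GGGGGGGGG
GGGGGGGGG
WWWGRGGGG
GGGGRGGBB
GGGGGGGBB
GGGGGGGGG
GGGGGGWGG
After op 2 paint(4,0,G):
GGGGGGGGG
GGGGGGGGG
WWWGRGGGG
GGGGRGGBB
GGGGGGGBB
GGGGGGGGG
GGGGGGWGG
After op 3 paint(6,5,G):
GGGGGGGGG
GGGGGGGGG
WWWGRGGGG
GGGGRGGBB
GGGGGGGBB
GGGGGGGGG
GGGGGGWGG
After op 4 fill(5,4,K) [53 cells changed]:
KKKKKKKKK
KKKKKKKKK
WWWKRKKKK
KKKKRKKBB
KKKKKKKBB
KKKKKKKKK
KKKKKKWKK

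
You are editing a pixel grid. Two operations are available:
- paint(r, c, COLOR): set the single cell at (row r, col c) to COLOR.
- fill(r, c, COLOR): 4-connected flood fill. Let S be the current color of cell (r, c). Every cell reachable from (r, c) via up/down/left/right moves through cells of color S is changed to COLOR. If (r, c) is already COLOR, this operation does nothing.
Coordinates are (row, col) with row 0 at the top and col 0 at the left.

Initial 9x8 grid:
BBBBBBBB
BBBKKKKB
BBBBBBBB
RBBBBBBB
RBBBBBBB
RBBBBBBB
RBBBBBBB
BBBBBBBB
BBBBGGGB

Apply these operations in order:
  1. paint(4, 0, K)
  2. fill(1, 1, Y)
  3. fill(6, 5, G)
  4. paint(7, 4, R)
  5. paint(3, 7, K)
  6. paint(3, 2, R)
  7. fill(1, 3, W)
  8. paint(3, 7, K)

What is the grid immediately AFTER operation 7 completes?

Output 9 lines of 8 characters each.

After op 1 paint(4,0,K):
BBBBBBBB
BBBKKKKB
BBBBBBBB
RBBBBBBB
KBBBBBBB
RBBBBBBB
RBBBBBBB
BBBBBBBB
BBBBGGGB
After op 2 fill(1,1,Y) [61 cells changed]:
YYYYYYYY
YYYKKKKY
YYYYYYYY
RYYYYYYY
KYYYYYYY
RYYYYYYY
RYYYYYYY
YYYYYYYY
YYYYGGGY
After op 3 fill(6,5,G) [61 cells changed]:
GGGGGGGG
GGGKKKKG
GGGGGGGG
RGGGGGGG
KGGGGGGG
RGGGGGGG
RGGGGGGG
GGGGGGGG
GGGGGGGG
After op 4 paint(7,4,R):
GGGGGGGG
GGGKKKKG
GGGGGGGG
RGGGGGGG
KGGGGGGG
RGGGGGGG
RGGGGGGG
GGGGRGGG
GGGGGGGG
After op 5 paint(3,7,K):
GGGGGGGG
GGGKKKKG
GGGGGGGG
RGGGGGGK
KGGGGGGG
RGGGGGGG
RGGGGGGG
GGGGRGGG
GGGGGGGG
After op 6 paint(3,2,R):
GGGGGGGG
GGGKKKKG
GGGGGGGG
RGRGGGGK
KGGGGGGG
RGGGGGGG
RGGGGGGG
GGGGRGGG
GGGGGGGG
After op 7 fill(1,3,W) [4 cells changed]:
GGGGGGGG
GGGWWWWG
GGGGGGGG
RGRGGGGK
KGGGGGGG
RGGGGGGG
RGGGGGGG
GGGGRGGG
GGGGGGGG

Answer: GGGGGGGG
GGGWWWWG
GGGGGGGG
RGRGGGGK
KGGGGGGG
RGGGGGGG
RGGGGGGG
GGGGRGGG
GGGGGGGG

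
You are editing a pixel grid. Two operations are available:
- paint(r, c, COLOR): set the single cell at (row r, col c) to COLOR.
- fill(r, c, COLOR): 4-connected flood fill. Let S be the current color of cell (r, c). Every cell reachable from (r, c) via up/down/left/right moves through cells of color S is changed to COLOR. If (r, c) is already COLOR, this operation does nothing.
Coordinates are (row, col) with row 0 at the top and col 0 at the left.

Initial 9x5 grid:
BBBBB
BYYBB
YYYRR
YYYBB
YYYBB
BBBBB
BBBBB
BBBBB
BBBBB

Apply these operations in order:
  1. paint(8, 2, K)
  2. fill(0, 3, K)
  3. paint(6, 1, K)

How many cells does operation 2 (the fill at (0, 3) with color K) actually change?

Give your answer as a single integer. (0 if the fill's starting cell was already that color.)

Answer: 8

Derivation:
After op 1 paint(8,2,K):
BBBBB
BYYBB
YYYRR
YYYBB
YYYBB
BBBBB
BBBBB
BBBBB
BBKBB
After op 2 fill(0,3,K) [8 cells changed]:
KKKKK
KYYKK
YYYRR
YYYBB
YYYBB
BBBBB
BBBBB
BBBBB
BBKBB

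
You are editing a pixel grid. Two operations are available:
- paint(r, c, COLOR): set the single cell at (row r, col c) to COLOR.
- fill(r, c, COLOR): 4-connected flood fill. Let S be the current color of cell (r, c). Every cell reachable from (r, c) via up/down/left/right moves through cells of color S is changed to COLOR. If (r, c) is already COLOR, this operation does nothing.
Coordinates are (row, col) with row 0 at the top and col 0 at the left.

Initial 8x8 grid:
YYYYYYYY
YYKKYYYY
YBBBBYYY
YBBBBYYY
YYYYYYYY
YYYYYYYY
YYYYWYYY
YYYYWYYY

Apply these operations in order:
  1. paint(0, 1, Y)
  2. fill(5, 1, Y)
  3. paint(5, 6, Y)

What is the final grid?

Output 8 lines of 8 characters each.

Answer: YYYYYYYY
YYKKYYYY
YBBBBYYY
YBBBBYYY
YYYYYYYY
YYYYYYYY
YYYYWYYY
YYYYWYYY

Derivation:
After op 1 paint(0,1,Y):
YYYYYYYY
YYKKYYYY
YBBBBYYY
YBBBBYYY
YYYYYYYY
YYYYYYYY
YYYYWYYY
YYYYWYYY
After op 2 fill(5,1,Y) [0 cells changed]:
YYYYYYYY
YYKKYYYY
YBBBBYYY
YBBBBYYY
YYYYYYYY
YYYYYYYY
YYYYWYYY
YYYYWYYY
After op 3 paint(5,6,Y):
YYYYYYYY
YYKKYYYY
YBBBBYYY
YBBBBYYY
YYYYYYYY
YYYYYYYY
YYYYWYYY
YYYYWYYY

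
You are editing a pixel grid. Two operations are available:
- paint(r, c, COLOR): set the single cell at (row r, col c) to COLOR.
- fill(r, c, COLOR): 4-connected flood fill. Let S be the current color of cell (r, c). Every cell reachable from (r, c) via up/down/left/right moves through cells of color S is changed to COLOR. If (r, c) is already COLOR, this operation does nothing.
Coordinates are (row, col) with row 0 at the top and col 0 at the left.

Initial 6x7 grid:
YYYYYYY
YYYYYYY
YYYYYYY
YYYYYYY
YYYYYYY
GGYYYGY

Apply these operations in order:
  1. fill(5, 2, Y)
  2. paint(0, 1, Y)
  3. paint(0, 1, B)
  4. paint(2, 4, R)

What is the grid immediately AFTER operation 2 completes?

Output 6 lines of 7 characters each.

Answer: YYYYYYY
YYYYYYY
YYYYYYY
YYYYYYY
YYYYYYY
GGYYYGY

Derivation:
After op 1 fill(5,2,Y) [0 cells changed]:
YYYYYYY
YYYYYYY
YYYYYYY
YYYYYYY
YYYYYYY
GGYYYGY
After op 2 paint(0,1,Y):
YYYYYYY
YYYYYYY
YYYYYYY
YYYYYYY
YYYYYYY
GGYYYGY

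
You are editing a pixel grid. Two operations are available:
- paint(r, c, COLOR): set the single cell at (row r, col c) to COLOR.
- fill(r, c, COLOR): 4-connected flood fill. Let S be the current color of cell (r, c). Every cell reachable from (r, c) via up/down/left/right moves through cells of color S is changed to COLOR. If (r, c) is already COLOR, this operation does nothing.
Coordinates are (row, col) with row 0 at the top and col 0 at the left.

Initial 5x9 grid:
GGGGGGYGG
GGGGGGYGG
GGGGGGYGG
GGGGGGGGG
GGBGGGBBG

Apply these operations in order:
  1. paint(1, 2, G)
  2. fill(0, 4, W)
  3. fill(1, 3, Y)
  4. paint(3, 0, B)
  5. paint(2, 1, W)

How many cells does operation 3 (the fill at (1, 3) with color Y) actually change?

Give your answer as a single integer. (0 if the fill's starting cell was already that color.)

After op 1 paint(1,2,G):
GGGGGGYGG
GGGGGGYGG
GGGGGGYGG
GGGGGGGGG
GGBGGGBBG
After op 2 fill(0,4,W) [39 cells changed]:
WWWWWWYWW
WWWWWWYWW
WWWWWWYWW
WWWWWWWWW
WWBWWWBBW
After op 3 fill(1,3,Y) [39 cells changed]:
YYYYYYYYY
YYYYYYYYY
YYYYYYYYY
YYYYYYYYY
YYBYYYBBY

Answer: 39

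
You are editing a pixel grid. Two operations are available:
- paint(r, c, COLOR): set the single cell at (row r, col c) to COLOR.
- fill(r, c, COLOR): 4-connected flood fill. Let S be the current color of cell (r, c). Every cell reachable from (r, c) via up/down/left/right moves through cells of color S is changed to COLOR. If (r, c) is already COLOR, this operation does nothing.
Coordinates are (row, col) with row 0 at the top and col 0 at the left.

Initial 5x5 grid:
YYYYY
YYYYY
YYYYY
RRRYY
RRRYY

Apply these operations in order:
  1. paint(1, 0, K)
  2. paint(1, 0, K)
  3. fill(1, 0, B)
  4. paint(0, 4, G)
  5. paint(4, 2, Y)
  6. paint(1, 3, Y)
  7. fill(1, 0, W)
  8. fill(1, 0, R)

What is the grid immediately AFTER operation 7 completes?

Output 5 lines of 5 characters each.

After op 1 paint(1,0,K):
YYYYY
KYYYY
YYYYY
RRRYY
RRRYY
After op 2 paint(1,0,K):
YYYYY
KYYYY
YYYYY
RRRYY
RRRYY
After op 3 fill(1,0,B) [1 cells changed]:
YYYYY
BYYYY
YYYYY
RRRYY
RRRYY
After op 4 paint(0,4,G):
YYYYG
BYYYY
YYYYY
RRRYY
RRRYY
After op 5 paint(4,2,Y):
YYYYG
BYYYY
YYYYY
RRRYY
RRYYY
After op 6 paint(1,3,Y):
YYYYG
BYYYY
YYYYY
RRRYY
RRYYY
After op 7 fill(1,0,W) [1 cells changed]:
YYYYG
WYYYY
YYYYY
RRRYY
RRYYY

Answer: YYYYG
WYYYY
YYYYY
RRRYY
RRYYY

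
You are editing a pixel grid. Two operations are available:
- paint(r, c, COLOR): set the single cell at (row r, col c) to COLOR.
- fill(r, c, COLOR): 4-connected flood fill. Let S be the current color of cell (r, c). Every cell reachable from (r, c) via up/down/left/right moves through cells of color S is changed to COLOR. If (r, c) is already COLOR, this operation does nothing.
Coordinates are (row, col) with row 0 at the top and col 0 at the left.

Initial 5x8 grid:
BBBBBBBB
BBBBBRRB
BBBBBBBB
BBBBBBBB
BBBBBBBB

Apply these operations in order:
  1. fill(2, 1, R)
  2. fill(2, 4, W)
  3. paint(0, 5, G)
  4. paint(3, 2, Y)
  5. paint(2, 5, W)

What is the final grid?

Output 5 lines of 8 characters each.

Answer: WWWWWGWW
WWWWWWWW
WWWWWWWW
WWYWWWWW
WWWWWWWW

Derivation:
After op 1 fill(2,1,R) [38 cells changed]:
RRRRRRRR
RRRRRRRR
RRRRRRRR
RRRRRRRR
RRRRRRRR
After op 2 fill(2,4,W) [40 cells changed]:
WWWWWWWW
WWWWWWWW
WWWWWWWW
WWWWWWWW
WWWWWWWW
After op 3 paint(0,5,G):
WWWWWGWW
WWWWWWWW
WWWWWWWW
WWWWWWWW
WWWWWWWW
After op 4 paint(3,2,Y):
WWWWWGWW
WWWWWWWW
WWWWWWWW
WWYWWWWW
WWWWWWWW
After op 5 paint(2,5,W):
WWWWWGWW
WWWWWWWW
WWWWWWWW
WWYWWWWW
WWWWWWWW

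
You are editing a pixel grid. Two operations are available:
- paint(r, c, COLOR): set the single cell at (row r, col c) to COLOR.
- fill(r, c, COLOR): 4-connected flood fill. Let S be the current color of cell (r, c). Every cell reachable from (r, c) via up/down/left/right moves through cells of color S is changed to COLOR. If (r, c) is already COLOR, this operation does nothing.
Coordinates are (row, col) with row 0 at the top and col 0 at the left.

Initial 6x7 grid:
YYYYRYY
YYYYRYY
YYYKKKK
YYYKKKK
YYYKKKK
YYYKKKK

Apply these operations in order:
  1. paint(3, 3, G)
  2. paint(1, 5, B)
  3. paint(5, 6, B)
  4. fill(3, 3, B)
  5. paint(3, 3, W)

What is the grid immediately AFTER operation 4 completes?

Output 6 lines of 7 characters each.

Answer: YYYYRYY
YYYYRBY
YYYKKKK
YYYBKKK
YYYKKKK
YYYKKKB

Derivation:
After op 1 paint(3,3,G):
YYYYRYY
YYYYRYY
YYYKKKK
YYYGKKK
YYYKKKK
YYYKKKK
After op 2 paint(1,5,B):
YYYYRYY
YYYYRBY
YYYKKKK
YYYGKKK
YYYKKKK
YYYKKKK
After op 3 paint(5,6,B):
YYYYRYY
YYYYRBY
YYYKKKK
YYYGKKK
YYYKKKK
YYYKKKB
After op 4 fill(3,3,B) [1 cells changed]:
YYYYRYY
YYYYRBY
YYYKKKK
YYYBKKK
YYYKKKK
YYYKKKB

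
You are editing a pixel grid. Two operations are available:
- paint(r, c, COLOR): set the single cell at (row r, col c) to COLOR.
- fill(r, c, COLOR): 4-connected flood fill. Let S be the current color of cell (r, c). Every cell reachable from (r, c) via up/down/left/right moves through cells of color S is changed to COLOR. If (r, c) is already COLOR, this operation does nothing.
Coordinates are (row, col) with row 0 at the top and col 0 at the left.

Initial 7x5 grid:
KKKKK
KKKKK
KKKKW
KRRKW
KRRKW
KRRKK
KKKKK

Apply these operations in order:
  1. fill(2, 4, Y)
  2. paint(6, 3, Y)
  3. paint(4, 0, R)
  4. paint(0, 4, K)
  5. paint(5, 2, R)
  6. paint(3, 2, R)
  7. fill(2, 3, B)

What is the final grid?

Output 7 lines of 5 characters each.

After op 1 fill(2,4,Y) [3 cells changed]:
KKKKK
KKKKK
KKKKY
KRRKY
KRRKY
KRRKK
KKKKK
After op 2 paint(6,3,Y):
KKKKK
KKKKK
KKKKY
KRRKY
KRRKY
KRRKK
KKKYK
After op 3 paint(4,0,R):
KKKKK
KKKKK
KKKKY
KRRKY
RRRKY
KRRKK
KKKYK
After op 4 paint(0,4,K):
KKKKK
KKKKK
KKKKY
KRRKY
RRRKY
KRRKK
KKKYK
After op 5 paint(5,2,R):
KKKKK
KKKKK
KKKKY
KRRKY
RRRKY
KRRKK
KKKYK
After op 6 paint(3,2,R):
KKKKK
KKKKK
KKKKY
KRRKY
RRRKY
KRRKK
KKKYK
After op 7 fill(2,3,B) [20 cells changed]:
BBBBB
BBBBB
BBBBY
BRRBY
RRRBY
KRRBB
KKKYB

Answer: BBBBB
BBBBB
BBBBY
BRRBY
RRRBY
KRRBB
KKKYB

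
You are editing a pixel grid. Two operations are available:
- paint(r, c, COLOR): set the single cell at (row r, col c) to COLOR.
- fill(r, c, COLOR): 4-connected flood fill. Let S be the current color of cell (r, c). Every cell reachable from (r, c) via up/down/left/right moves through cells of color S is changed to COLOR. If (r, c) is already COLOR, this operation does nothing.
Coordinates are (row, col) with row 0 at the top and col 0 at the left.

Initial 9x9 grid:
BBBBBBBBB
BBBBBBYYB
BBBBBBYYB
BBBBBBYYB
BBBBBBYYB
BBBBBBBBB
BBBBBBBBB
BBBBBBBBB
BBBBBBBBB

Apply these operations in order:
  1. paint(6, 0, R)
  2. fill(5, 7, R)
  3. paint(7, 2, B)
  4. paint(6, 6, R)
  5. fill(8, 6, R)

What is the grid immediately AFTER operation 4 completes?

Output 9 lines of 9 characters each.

Answer: RRRRRRRRR
RRRRRRYYR
RRRRRRYYR
RRRRRRYYR
RRRRRRYYR
RRRRRRRRR
RRRRRRRRR
RRBRRRRRR
RRRRRRRRR

Derivation:
After op 1 paint(6,0,R):
BBBBBBBBB
BBBBBBYYB
BBBBBBYYB
BBBBBBYYB
BBBBBBYYB
BBBBBBBBB
RBBBBBBBB
BBBBBBBBB
BBBBBBBBB
After op 2 fill(5,7,R) [72 cells changed]:
RRRRRRRRR
RRRRRRYYR
RRRRRRYYR
RRRRRRYYR
RRRRRRYYR
RRRRRRRRR
RRRRRRRRR
RRRRRRRRR
RRRRRRRRR
After op 3 paint(7,2,B):
RRRRRRRRR
RRRRRRYYR
RRRRRRYYR
RRRRRRYYR
RRRRRRYYR
RRRRRRRRR
RRRRRRRRR
RRBRRRRRR
RRRRRRRRR
After op 4 paint(6,6,R):
RRRRRRRRR
RRRRRRYYR
RRRRRRYYR
RRRRRRYYR
RRRRRRYYR
RRRRRRRRR
RRRRRRRRR
RRBRRRRRR
RRRRRRRRR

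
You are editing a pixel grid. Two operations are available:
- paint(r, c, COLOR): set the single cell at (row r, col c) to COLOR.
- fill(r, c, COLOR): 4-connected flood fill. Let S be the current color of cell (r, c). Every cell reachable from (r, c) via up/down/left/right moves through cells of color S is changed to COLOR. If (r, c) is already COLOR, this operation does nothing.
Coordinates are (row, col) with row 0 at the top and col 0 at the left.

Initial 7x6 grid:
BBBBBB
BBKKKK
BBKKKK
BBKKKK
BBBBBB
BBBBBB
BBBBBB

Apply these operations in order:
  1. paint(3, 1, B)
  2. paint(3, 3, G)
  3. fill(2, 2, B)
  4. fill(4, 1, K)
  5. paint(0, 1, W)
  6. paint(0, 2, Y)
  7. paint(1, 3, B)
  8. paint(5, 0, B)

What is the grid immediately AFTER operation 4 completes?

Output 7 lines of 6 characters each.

After op 1 paint(3,1,B):
BBBBBB
BBKKKK
BBKKKK
BBKKKK
BBBBBB
BBBBBB
BBBBBB
After op 2 paint(3,3,G):
BBBBBB
BBKKKK
BBKKKK
BBKGKK
BBBBBB
BBBBBB
BBBBBB
After op 3 fill(2,2,B) [11 cells changed]:
BBBBBB
BBBBBB
BBBBBB
BBBGBB
BBBBBB
BBBBBB
BBBBBB
After op 4 fill(4,1,K) [41 cells changed]:
KKKKKK
KKKKKK
KKKKKK
KKKGKK
KKKKKK
KKKKKK
KKKKKK

Answer: KKKKKK
KKKKKK
KKKKKK
KKKGKK
KKKKKK
KKKKKK
KKKKKK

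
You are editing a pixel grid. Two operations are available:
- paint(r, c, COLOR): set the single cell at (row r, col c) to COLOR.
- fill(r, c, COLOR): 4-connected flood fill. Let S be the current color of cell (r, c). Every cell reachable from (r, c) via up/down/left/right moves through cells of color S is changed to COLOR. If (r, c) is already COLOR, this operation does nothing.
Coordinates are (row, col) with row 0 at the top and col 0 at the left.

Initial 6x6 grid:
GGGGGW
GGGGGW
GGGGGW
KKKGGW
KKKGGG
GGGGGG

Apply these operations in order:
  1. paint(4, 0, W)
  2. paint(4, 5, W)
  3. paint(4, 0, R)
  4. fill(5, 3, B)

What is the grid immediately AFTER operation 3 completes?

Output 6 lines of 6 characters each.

Answer: GGGGGW
GGGGGW
GGGGGW
KKKGGW
RKKGGW
GGGGGG

Derivation:
After op 1 paint(4,0,W):
GGGGGW
GGGGGW
GGGGGW
KKKGGW
WKKGGG
GGGGGG
After op 2 paint(4,5,W):
GGGGGW
GGGGGW
GGGGGW
KKKGGW
WKKGGW
GGGGGG
After op 3 paint(4,0,R):
GGGGGW
GGGGGW
GGGGGW
KKKGGW
RKKGGW
GGGGGG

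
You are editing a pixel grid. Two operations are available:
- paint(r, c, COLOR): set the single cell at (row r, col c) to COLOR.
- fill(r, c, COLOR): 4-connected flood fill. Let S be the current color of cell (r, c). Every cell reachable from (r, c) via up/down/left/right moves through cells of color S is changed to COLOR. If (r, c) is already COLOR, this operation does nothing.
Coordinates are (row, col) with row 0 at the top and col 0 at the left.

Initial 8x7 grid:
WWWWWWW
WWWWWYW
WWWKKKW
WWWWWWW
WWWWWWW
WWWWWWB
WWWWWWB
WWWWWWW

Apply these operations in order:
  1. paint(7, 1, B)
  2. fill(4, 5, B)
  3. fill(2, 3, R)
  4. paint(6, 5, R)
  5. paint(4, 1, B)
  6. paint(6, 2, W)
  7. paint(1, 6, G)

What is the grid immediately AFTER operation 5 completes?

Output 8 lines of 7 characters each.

Answer: BBBBBBB
BBBBBYB
BBBRRRB
BBBBBBB
BBBBBBB
BBBBBBB
BBBBBRB
BBBBBBB

Derivation:
After op 1 paint(7,1,B):
WWWWWWW
WWWWWYW
WWWKKKW
WWWWWWW
WWWWWWW
WWWWWWB
WWWWWWB
WBWWWWW
After op 2 fill(4,5,B) [49 cells changed]:
BBBBBBB
BBBBBYB
BBBKKKB
BBBBBBB
BBBBBBB
BBBBBBB
BBBBBBB
BBBBBBB
After op 3 fill(2,3,R) [3 cells changed]:
BBBBBBB
BBBBBYB
BBBRRRB
BBBBBBB
BBBBBBB
BBBBBBB
BBBBBBB
BBBBBBB
After op 4 paint(6,5,R):
BBBBBBB
BBBBBYB
BBBRRRB
BBBBBBB
BBBBBBB
BBBBBBB
BBBBBRB
BBBBBBB
After op 5 paint(4,1,B):
BBBBBBB
BBBBBYB
BBBRRRB
BBBBBBB
BBBBBBB
BBBBBBB
BBBBBRB
BBBBBBB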